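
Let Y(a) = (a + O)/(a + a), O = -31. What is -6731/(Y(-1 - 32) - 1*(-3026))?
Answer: -222123/99890 ≈ -2.2237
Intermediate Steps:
Y(a) = (-31 + a)/(2*a) (Y(a) = (a - 31)/(a + a) = (-31 + a)/((2*a)) = (-31 + a)*(1/(2*a)) = (-31 + a)/(2*a))
-6731/(Y(-1 - 32) - 1*(-3026)) = -6731/((-31 + (-1 - 32))/(2*(-1 - 32)) - 1*(-3026)) = -6731/((½)*(-31 - 33)/(-33) + 3026) = -6731/((½)*(-1/33)*(-64) + 3026) = -6731/(32/33 + 3026) = -6731/99890/33 = -6731*33/99890 = -222123/99890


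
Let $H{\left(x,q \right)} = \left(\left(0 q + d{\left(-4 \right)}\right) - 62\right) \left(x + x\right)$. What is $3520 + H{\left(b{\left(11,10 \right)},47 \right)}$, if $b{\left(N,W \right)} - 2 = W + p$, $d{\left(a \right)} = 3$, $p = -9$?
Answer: $3166$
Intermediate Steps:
$b{\left(N,W \right)} = -7 + W$ ($b{\left(N,W \right)} = 2 + \left(W - 9\right) = 2 + \left(-9 + W\right) = -7 + W$)
$H{\left(x,q \right)} = - 118 x$ ($H{\left(x,q \right)} = \left(\left(0 q + 3\right) - 62\right) \left(x + x\right) = \left(\left(0 + 3\right) - 62\right) 2 x = \left(3 - 62\right) 2 x = - 59 \cdot 2 x = - 118 x$)
$3520 + H{\left(b{\left(11,10 \right)},47 \right)} = 3520 - 118 \left(-7 + 10\right) = 3520 - 354 = 3166$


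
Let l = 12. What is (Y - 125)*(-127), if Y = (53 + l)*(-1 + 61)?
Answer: -479425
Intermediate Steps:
Y = 3900 (Y = (53 + 12)*(-1 + 61) = 65*60 = 3900)
(Y - 125)*(-127) = (3900 - 125)*(-127) = 3775*(-127) = -479425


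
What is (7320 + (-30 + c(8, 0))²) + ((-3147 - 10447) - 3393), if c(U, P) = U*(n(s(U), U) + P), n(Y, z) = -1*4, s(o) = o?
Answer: -5823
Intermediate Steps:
n(Y, z) = -4
c(U, P) = U*(-4 + P)
(7320 + (-30 + c(8, 0))²) + ((-3147 - 10447) - 3393) = (7320 + (-30 + 8*(-4 + 0))²) + ((-3147 - 10447) - 3393) = (7320 + (-30 + 8*(-4))²) + (-13594 - 3393) = (7320 + (-30 - 32)²) - 16987 = (7320 + (-62)²) - 16987 = (7320 + 3844) - 16987 = 11164 - 16987 = -5823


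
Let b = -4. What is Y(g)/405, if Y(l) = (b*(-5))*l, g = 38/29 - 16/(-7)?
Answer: 2920/16443 ≈ 0.17758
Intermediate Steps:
g = 730/203 (g = 38*(1/29) - 16*(-⅐) = 38/29 + 16/7 = 730/203 ≈ 3.5961)
Y(l) = 20*l (Y(l) = (-4*(-5))*l = 20*l)
Y(g)/405 = (20*(730/203))/405 = (14600/203)*(1/405) = 2920/16443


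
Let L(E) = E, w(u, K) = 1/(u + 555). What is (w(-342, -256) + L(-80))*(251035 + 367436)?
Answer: -3512709123/71 ≈ -4.9475e+7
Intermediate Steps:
w(u, K) = 1/(555 + u)
(w(-342, -256) + L(-80))*(251035 + 367436) = (1/(555 - 342) - 80)*(251035 + 367436) = (1/213 - 80)*618471 = -17039/213*618471 = -3512709123/71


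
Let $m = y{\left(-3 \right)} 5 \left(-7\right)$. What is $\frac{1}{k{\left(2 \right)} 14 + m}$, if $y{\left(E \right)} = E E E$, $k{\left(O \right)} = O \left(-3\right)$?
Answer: $\frac{1}{861} \approx 0.0011614$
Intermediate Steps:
$k{\left(O \right)} = - 3 O$
$y{\left(E \right)} = E^{3}$ ($y{\left(E \right)} = E^{2} E = E^{3}$)
$m = 945$ ($m = \left(-3\right)^{3} \cdot 5 \left(-7\right) = \left(-27\right) 5 \left(-7\right) = \left(-135\right) \left(-7\right) = 945$)
$\frac{1}{k{\left(2 \right)} 14 + m} = \frac{1}{\left(-3\right) 2 \cdot 14 + 945} = \frac{1}{\left(-6\right) 14 + 945} = \frac{1}{-84 + 945} = \frac{1}{861}$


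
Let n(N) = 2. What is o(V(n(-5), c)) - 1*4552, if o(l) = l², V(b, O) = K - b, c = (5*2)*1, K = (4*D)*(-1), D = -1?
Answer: -4548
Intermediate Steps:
K = 4 (K = (4*(-1))*(-1) = -4*(-1) = 4)
c = 10 (c = 10*1 = 10)
V(b, O) = 4 - b
o(V(n(-5), c)) - 1*4552 = (4 - 1*2)² - 1*4552 = (4 - 2)² - 4552 = 2² - 4552 = 4 - 4552 = -4548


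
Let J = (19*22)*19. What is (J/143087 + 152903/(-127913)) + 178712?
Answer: 3270889013622357/18302687431 ≈ 1.7871e+5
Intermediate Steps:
J = 7942 (J = 418*19 = 7942)
(J/143087 + 152903/(-127913)) + 178712 = (7942/143087 + 152903/(-127913)) + 178712 = (7942*(1/143087) + 152903*(-1/127913)) + 178712 = (7942/143087 - 152903/127913) + 178712 = -20862546515/18302687431 + 178712 = 3270889013622357/18302687431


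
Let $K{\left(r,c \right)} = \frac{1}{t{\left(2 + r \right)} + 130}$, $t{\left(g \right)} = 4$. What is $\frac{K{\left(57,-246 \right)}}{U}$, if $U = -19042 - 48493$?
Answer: $- \frac{1}{9049690} \approx -1.105 \cdot 10^{-7}$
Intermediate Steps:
$K{\left(r,c \right)} = \frac{1}{134}$ ($K{\left(r,c \right)} = \frac{1}{4 + 130} = \frac{1}{134}$)
$U = -67535$
$\frac{K{\left(57,-246 \right)}}{U} = \frac{1}{134 \left(-67535\right)} = \frac{1}{134} \left(- \frac{1}{67535}\right) = - \frac{1}{9049690}$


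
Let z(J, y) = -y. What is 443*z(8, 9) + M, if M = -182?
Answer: -4169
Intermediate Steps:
443*z(8, 9) + M = 443*(-1*9) - 182 = 443*(-9) - 182 = -3987 - 182 = -4169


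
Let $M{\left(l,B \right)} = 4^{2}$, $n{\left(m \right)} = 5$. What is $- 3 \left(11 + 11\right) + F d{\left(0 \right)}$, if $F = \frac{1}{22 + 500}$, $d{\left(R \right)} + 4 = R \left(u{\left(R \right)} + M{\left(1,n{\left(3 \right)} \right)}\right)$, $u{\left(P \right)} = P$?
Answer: $- \frac{17228}{261} \approx -66.008$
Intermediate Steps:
$M{\left(l,B \right)} = 16$
$d{\left(R \right)} = -4 + R \left(16 + R\right)$ ($d{\left(R \right)} = -4 + R \left(R + 16\right) = -4 + R \left(16 + R\right)$)
$F = \frac{1}{522} \approx 0.0019157$
$- 3 \left(11 + 11\right) + F d{\left(0 \right)} = - 3 \left(11 + 11\right) + \frac{-4 + 0^{2} + 16 \cdot 0}{522} = \left(-3\right) 22 + \frac{-4 + 0 + 0}{522} = -66 + \frac{1}{522} \left(-4\right) = -66 - \frac{2}{261} = - \frac{17228}{261}$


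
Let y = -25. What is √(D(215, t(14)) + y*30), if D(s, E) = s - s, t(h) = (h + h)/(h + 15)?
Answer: 5*I*√30 ≈ 27.386*I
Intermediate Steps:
t(h) = 2*h/(15 + h) (t(h) = (2*h)/(15 + h) = 2*h/(15 + h))
D(s, E) = 0
√(D(215, t(14)) + y*30) = √(0 - 25*30) = √(0 - 750) = √(-750) = 5*I*√30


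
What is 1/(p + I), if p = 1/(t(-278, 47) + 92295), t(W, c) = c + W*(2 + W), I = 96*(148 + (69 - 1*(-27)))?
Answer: 169070/3960295681 ≈ 4.2691e-5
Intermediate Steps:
I = 23424 (I = 96*(148 + (69 + 27)) = 96*(148 + 96) = 96*244 = 23424)
p = 1/169070 (p = 1/((47 + (-278)² + 2*(-278)) + 92295) = 1/((47 + 77284 - 556) + 92295) = 1/(76775 + 92295) = 1/169070 ≈ 5.9147e-6)
1/(p + I) = 1/(1/169070 + 23424) = 1/(3960295681/169070) = 169070/3960295681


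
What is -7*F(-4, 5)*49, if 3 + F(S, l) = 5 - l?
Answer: 1029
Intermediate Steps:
F(S, l) = 2 - l (F(S, l) = -3 + (5 - l) = 2 - l)
-7*F(-4, 5)*49 = -7*(2 - 1*5)*49 = -7*(2 - 5)*49 = -7*(-3)*49 = 21*49 = 1029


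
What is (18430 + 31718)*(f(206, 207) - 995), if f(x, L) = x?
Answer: -39566772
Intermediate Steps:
(18430 + 31718)*(f(206, 207) - 995) = (18430 + 31718)*(206 - 995) = 50148*(-789) = -39566772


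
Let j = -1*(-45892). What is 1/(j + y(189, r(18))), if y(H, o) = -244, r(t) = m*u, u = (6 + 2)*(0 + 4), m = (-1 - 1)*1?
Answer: 1/45648 ≈ 2.1907e-5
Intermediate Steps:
m = -2 (m = -2*1 = -2)
u = 32 (u = 8*4 = 32)
r(t) = -64 (r(t) = -2*32 = -64)
j = 45892
1/(j + y(189, r(18))) = 1/(45892 - 244) = 1/45648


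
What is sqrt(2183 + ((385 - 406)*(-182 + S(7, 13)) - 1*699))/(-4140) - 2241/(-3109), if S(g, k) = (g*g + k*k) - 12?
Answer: 2241/3109 - 7*sqrt(5)/2070 ≈ 0.71325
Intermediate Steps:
S(g, k) = -12 + g**2 + k**2 (S(g, k) = (g**2 + k**2) - 12 = -12 + g**2 + k**2)
sqrt(2183 + ((385 - 406)*(-182 + S(7, 13)) - 1*699))/(-4140) - 2241/(-3109) = sqrt(2183 + ((385 - 406)*(-182 + (-12 + 7**2 + 13**2)) - 1*699))/(-4140) - 2241/(-3109) = sqrt(2183 + (-21*(-182 + (-12 + 49 + 169)) - 699))*(-1/4140) - 2241*(-1/3109) = sqrt(2183 + (-21*(-182 + 206) - 699))*(-1/4140) + 2241/3109 = sqrt(2183 + (-21*24 - 699))*(-1/4140) + 2241/3109 = sqrt(2183 + (-504 - 699))*(-1/4140) + 2241/3109 = sqrt(2183 - 1203)*(-1/4140) + 2241/3109 = sqrt(980)*(-1/4140) + 2241/3109 = (14*sqrt(5))*(-1/4140) + 2241/3109 = -7*sqrt(5)/2070 + 2241/3109 = 2241/3109 - 7*sqrt(5)/2070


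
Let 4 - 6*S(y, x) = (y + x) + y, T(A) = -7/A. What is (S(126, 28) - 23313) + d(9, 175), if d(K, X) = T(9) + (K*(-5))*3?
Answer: -211453/9 ≈ -23495.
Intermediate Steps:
d(K, X) = -7/9 - 15*K (d(K, X) = -7/9 + (K*(-5))*3 = -7*⅑ - 5*K*3 = -7/9 - 15*K)
S(y, x) = ⅔ - y/3 - x/6 (S(y, x) = ⅔ - ((y + x) + y)/6 = ⅔ - ((x + y) + y)/6 = ⅔ - (x + 2*y)/6 = ⅔ + (-y/3 - x/6) = ⅔ - y/3 - x/6)
(S(126, 28) - 23313) + d(9, 175) = ((⅔ - ⅓*126 - ⅙*28) - 23313) + (-7/9 - 15*9) = ((⅔ - 42 - 14/3) - 23313) + (-7/9 - 135) = (-46 - 23313) - 1222/9 = -23359 - 1222/9 = -211453/9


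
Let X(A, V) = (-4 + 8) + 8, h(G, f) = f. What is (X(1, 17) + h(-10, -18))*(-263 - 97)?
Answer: 2160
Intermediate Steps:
X(A, V) = 12 (X(A, V) = 4 + 8 = 12)
(X(1, 17) + h(-10, -18))*(-263 - 97) = (12 - 18)*(-263 - 97) = -6*(-360) = 2160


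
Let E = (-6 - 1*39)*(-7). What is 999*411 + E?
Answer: 410904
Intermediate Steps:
E = 315 (E = (-6 - 39)*(-7) = -45*(-7) = 315)
999*411 + E = 999*411 + 315 = 410589 + 315 = 410904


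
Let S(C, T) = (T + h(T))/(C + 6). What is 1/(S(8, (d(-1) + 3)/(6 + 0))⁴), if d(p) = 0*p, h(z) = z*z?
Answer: 9834496/81 ≈ 1.2141e+5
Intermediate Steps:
h(z) = z²
d(p) = 0
S(C, T) = (T + T²)/(6 + C) (S(C, T) = (T + T²)/(C + 6) = (T + T²)/(6 + C))
1/(S(8, (d(-1) + 3)/(6 + 0))⁴) = 1/((((0 + 3)/(6 + 0))*(1 + (0 + 3)/(6 + 0))/(6 + 8))⁴) = 1/(((3/6)*(1 + 3/6)/14)⁴) = 1/(((3*(⅙))*(1/14)*(1 + 3*(⅙)))⁴) = 1/(((½)*(1/14)*(1 + ½))⁴) = 1/(((½)*(1/14)*(3/2))⁴) = 1/((3/56)⁴) = 1/(81/9834496) = 9834496/81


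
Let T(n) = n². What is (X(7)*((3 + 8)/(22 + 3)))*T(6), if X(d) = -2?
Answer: -792/25 ≈ -31.680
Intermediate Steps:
(X(7)*((3 + 8)/(22 + 3)))*T(6) = -2*(3 + 8)/(22 + 3)*6² = -22/25*36 = -792/25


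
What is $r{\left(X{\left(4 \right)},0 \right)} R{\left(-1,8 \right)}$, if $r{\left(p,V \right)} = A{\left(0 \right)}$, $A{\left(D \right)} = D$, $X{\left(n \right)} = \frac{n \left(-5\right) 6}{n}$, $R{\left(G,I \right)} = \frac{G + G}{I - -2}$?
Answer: $0$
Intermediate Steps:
$R{\left(G,I \right)} = \frac{2 G}{2 + I}$ ($R{\left(G,I \right)} = \frac{2 G}{I + 2} = \frac{2 G}{2 + I}$)
$X{\left(n \right)} = -30$ ($X{\left(n \right)} = \frac{- 5 n 6}{n} = \frac{\left(-30\right) n}{n} = -30$)
$r{\left(p,V \right)} = 0$
$r{\left(X{\left(4 \right)},0 \right)} R{\left(-1,8 \right)} = 0 \cdot 2 \left(-1\right) \frac{1}{2 + 8} = 0 \cdot 2 \left(-1\right) \frac{1}{10} = 0 \left(- \frac{1}{5}\right) = 0$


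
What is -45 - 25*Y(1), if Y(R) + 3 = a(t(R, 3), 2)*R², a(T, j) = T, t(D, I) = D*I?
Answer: -45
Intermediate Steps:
Y(R) = -3 + 3*R³ (Y(R) = -3 + (R*3)*R² = -3 + (3*R)*R² = -3 + 3*R³)
-45 - 25*Y(1) = -45 - 25*(-3 + 3*1³) = -45 - 25*(-3 + 3*1) = -45 - 25*(-3 + 3) = -45 - 25*0 = -45 + 0 = -45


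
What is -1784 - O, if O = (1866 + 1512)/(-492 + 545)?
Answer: -97930/53 ≈ -1847.7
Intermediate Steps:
O = 3378/53 ≈ 63.736
-1784 - O = -1784 - 1*3378/53 = -1784 - 3378/53 = -97930/53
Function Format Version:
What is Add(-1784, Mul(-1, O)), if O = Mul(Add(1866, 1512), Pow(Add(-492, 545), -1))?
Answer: Rational(-97930, 53) ≈ -1847.7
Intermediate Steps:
O = Rational(3378, 53) (O = Mul(3378, Pow(53, -1)) = Mul(3378, Rational(1, 53)) = Rational(3378, 53) ≈ 63.736)
Add(-1784, Mul(-1, O)) = Add(-1784, Mul(-1, Rational(3378, 53))) = Add(-1784, Rational(-3378, 53)) = Rational(-97930, 53)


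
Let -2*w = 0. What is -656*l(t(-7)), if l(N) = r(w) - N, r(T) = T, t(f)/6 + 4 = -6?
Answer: -39360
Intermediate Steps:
w = 0 (w = -½*0 = 0)
t(f) = -60 (t(f) = -24 + 6*(-6) = -24 - 36 = -60)
l(N) = -N (l(N) = 0 - N = -N)
-656*l(t(-7)) = -(-656)*(-60) = -656*60 = -39360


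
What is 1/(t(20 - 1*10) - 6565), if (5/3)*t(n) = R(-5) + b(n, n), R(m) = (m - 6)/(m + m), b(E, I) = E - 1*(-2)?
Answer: -50/327857 ≈ -0.00015251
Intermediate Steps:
b(E, I) = 2 + E (b(E, I) = E + 2 = 2 + E)
R(m) = (-6 + m)/(2*m) (R(m) = (-6 + m)/((2*m)) = (-6 + m)*(1/(2*m)) = (-6 + m)/(2*m))
t(n) = 93/50 + 3*n/5 (t(n) = 3*((½)*(-6 - 5)/(-5) + (2 + n))/5 = 3*((½)*(-⅕)*(-11) + (2 + n))/5 = 3*(11/10 + (2 + n))/5 = 3*(31/10 + n)/5 = 93/50 + 3*n/5)
1/(t(20 - 1*10) - 6565) = 1/((93/50 + 3*(20 - 1*10)/5) - 6565) = 1/((93/50 + 3*(20 - 10)/5) - 6565) = 1/((93/50 + (⅗)*10) - 6565) = 1/((93/50 + 6) - 6565) = 1/(393/50 - 6565) = 1/(-327857/50) = -50/327857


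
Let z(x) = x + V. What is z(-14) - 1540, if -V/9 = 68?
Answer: -2166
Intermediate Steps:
V = -612 (V = -9*68 = -612)
z(x) = -612 + x (z(x) = x - 612 = -612 + x)
z(-14) - 1540 = (-612 - 14) - 1540 = -626 - 1540 = -2166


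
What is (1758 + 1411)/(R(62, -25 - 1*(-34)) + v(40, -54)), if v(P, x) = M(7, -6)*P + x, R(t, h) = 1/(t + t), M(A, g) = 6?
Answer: 392956/23065 ≈ 17.037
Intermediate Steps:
R(t, h) = 1/(2*t)
v(P, x) = x + 6*P (v(P, x) = 6*P + x = x + 6*P)
(1758 + 1411)/(R(62, -25 - 1*(-34)) + v(40, -54)) = (1758 + 1411)/((½)/62 + (-54 + 6*40)) = 3169/((½)*(1/62) + (-54 + 240)) = 3169/(1/124 + 186) = 3169/(23065/124) = 3169*(124/23065) = 392956/23065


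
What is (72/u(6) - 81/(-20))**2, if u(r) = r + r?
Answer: 40401/400 ≈ 101.00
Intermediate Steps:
u(r) = 2*r
(72/u(6) - 81/(-20))**2 = (72/((2*6)) - 81/(-20))**2 = (72/12 - 81*(-1/20))**2 = (72*(1/12) + 81/20)**2 = (6 + 81/20)**2 = (201/20)**2 = 40401/400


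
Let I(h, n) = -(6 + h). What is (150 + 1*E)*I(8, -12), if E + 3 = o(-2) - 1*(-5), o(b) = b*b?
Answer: -2184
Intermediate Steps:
o(b) = b**2
I(h, n) = -6 - h
E = 6 (E = -3 + ((-2)**2 - 1*(-5)) = -3 + (4 + 5) = -3 + 9 = 6)
(150 + 1*E)*I(8, -12) = (150 + 1*6)*(-6 - 1*8) = (150 + 6)*(-6 - 8) = 156*(-14) = -2184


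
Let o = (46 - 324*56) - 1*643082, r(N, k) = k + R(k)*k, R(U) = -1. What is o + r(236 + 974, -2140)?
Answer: -661180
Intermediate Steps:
r(N, k) = 0 (r(N, k) = k - k = 0)
o = -661180 (o = (46 - 18144) - 643082 = -18098 - 643082 = -661180)
o + r(236 + 974, -2140) = -661180 + 0 = -661180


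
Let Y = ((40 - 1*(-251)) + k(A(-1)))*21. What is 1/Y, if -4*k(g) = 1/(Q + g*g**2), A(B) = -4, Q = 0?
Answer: 256/1564437 ≈ 0.00016364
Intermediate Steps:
k(g) = -1/(4*g**3) (k(g) = -1/(4*(0 + g*g**2)) = -1/(4*(0 + g**3)) = -1/(4*g**3))
Y = 1564437/256 (Y = ((40 - 1*(-251)) - 1/4/(-4)**3)*21 = ((40 + 251) - 1/4*(-1/64))*21 = (291 + 1/256)*21 = (74497/256)*21 = 1564437/256 ≈ 6111.1)
1/Y = 1/(1564437/256) = 256/1564437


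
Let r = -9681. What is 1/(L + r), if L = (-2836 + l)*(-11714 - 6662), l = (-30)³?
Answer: 1/548256655 ≈ 1.8240e-9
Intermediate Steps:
l = -27000
L = 548266336 (L = (-2836 - 27000)*(-11714 - 6662) = -29836*(-18376) = 548266336)
1/(L + r) = 1/(548266336 - 9681) = 1/548256655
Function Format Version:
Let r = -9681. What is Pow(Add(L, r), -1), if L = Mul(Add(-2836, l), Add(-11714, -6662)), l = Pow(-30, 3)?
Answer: Rational(1, 548256655) ≈ 1.8240e-9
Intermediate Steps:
l = -27000
L = 548266336 (L = Mul(Add(-2836, -27000), Add(-11714, -6662)) = Mul(-29836, -18376) = 548266336)
Pow(Add(L, r), -1) = Pow(Add(548266336, -9681), -1) = Pow(548256655, -1) = Rational(1, 548256655)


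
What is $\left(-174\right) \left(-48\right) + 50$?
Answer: $8402$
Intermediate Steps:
$\left(-174\right) \left(-48\right) + 50 = 8352 + 50 = 8402$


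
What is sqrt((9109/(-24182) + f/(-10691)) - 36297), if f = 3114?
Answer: I*sqrt(2426050385416704835322)/258529762 ≈ 190.52*I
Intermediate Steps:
sqrt((9109/(-24182) + f/(-10691)) - 36297) = sqrt((9109/(-24182) + 3114/(-10691)) - 36297) = sqrt((9109*(-1/24182) + 3114*(-1/10691)) - 36297) = sqrt((-9109/24182 - 3114/10691) - 36297) = sqrt(-172687067/258529762 - 36297) = sqrt(-9384027458381/258529762) = I*sqrt(2426050385416704835322)/258529762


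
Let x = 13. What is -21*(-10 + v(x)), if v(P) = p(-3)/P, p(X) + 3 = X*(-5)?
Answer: 2478/13 ≈ 190.62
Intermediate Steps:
p(X) = -3 - 5*X (p(X) = -3 + X*(-5) = -3 - 5*X)
v(P) = 12/P (v(P) = (-3 - 5*(-3))/P = (-3 + 15)/P = 12/P)
-21*(-10 + v(x)) = -21*(-10 + 12/13) = -21*(-118/13) = 2478/13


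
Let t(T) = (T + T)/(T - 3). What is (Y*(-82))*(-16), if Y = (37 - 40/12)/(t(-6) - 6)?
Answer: -66256/7 ≈ -9465.1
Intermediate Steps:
t(T) = 2*T/(-3 + T) (t(T) = (2*T)/(-3 + T) = 2*T/(-3 + T))
Y = -101/14 (Y = (37 - 40/12)/(2*(-6)/(-3 - 6) - 6) = (37 - 40*1/12)/(2*(-6)/(-9) - 6) = (37 - 10/3)/(2*(-6)*(-⅑) - 6) = 101/(3*(4/3 - 6)) = 101/(3*(-14/3)) = (101/3)*(-3/14) = -101/14 ≈ -7.2143)
(Y*(-82))*(-16) = -101/14*(-82)*(-16) = (4141/7)*(-16) = -66256/7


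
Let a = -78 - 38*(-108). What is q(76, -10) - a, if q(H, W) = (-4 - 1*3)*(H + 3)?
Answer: -4579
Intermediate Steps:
q(H, W) = -21 - 7*H (q(H, W) = (-4 - 3)*(3 + H) = -7*(3 + H) = -21 - 7*H)
a = 4026 (a = -78 + 4104 = 4026)
q(76, -10) - a = (-21 - 7*76) - 1*4026 = (-21 - 532) - 4026 = -553 - 4026 = -4579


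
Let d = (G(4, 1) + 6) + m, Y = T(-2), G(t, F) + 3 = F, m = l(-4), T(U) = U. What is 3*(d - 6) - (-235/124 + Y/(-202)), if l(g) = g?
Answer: -201821/12524 ≈ -16.115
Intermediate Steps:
m = -4
G(t, F) = -3 + F
Y = -2
d = 0 (d = ((-3 + 1) + 6) - 4 = (-2 + 6) - 4 = 4 - 4 = 0)
3*(d - 6) - (-235/124 + Y/(-202)) = 3*(0 - 6) - (-235/124 - 2/(-202)) = 3*(-6) - (-235*1/124 - 2*(-1/202)) = -18 - (-235/124 + 1/101) = -18 - 1*(-23611/12524) = -18 + 23611/12524 = -201821/12524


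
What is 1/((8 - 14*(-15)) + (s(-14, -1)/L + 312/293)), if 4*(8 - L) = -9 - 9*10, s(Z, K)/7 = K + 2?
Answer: 38383/8416570 ≈ 0.0045604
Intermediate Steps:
s(Z, K) = 14 + 7*K (s(Z, K) = 7*(K + 2) = 7*(2 + K) = 14 + 7*K)
L = 131/4 (L = 8 - (-9 - 9*10)/4 = 8 - (-9 - 90)/4 = 8 - ¼*(-99) = 8 + 99/4 = 131/4 ≈ 32.750)
1/((8 - 14*(-15)) + (s(-14, -1)/L + 312/293)) = 1/((8 - 14*(-15)) + ((14 + 7*(-1))/(131/4) + 312/293)) = 1/((8 + 210) + ((14 - 7)*(4/131) + 312*(1/293))) = 1/(218 + (7*(4/131) + 312/293)) = 1/(218 + (28/131 + 312/293)) = 1/(218 + 49076/38383) = 1/(8416570/38383) = 38383/8416570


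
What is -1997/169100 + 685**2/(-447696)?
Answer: -20059999103/18926348400 ≈ -1.0599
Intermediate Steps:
-1997/169100 + 685**2/(-447696) = -1997*1/169100 + 469225*(-1/447696) = -1997/169100 - 469225/447696 = -20059999103/18926348400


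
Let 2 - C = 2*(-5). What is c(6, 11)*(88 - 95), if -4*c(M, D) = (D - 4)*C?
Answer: 147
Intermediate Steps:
C = 12 (C = 2 - 2*(-5) = 2 - 1*(-10) = 2 + 10 = 12)
c(M, D) = 12 - 3*D (c(M, D) = -(D - 4)*12/4 = -(-4 + D)*12/4 = -(-48 + 12*D)/4 = 12 - 3*D)
c(6, 11)*(88 - 95) = (12 - 3*11)*(88 - 95) = (12 - 33)*(-7) = -21*(-7) = 147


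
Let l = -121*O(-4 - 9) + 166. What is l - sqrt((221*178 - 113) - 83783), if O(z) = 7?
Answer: -681 - I*sqrt(44558) ≈ -681.0 - 211.09*I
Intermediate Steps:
l = -681 (l = -121*7 + 166 = -847 + 166 = -681)
l - sqrt((221*178 - 113) - 83783) = -681 - sqrt((221*178 - 113) - 83783) = -681 - sqrt((39338 - 113) - 83783) = -681 - sqrt(39225 - 83783) = -681 - sqrt(-44558) = -681 - I*sqrt(44558)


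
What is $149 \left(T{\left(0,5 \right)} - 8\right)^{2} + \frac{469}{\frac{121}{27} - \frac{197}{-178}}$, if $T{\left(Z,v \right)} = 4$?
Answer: $\frac{66281102}{26857} \approx 2467.9$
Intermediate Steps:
$149 \left(T{\left(0,5 \right)} - 8\right)^{2} + \frac{469}{\frac{121}{27} - \frac{197}{-178}} = 149 \left(4 - 8\right)^{2} + \frac{469}{\frac{121}{27} - \frac{197}{-178}} = 149 \left(-4\right)^{2} + \frac{469}{121 \cdot \frac{1}{27} - - \frac{197}{178}} = 149 \cdot 16 + \frac{469}{\frac{121}{27} + \frac{197}{178}} = 2384 + \frac{469}{\frac{26857}{4806}} = 2384 + 469 \cdot \frac{4806}{26857} = 2384 + \frac{2254014}{26857} = \frac{66281102}{26857}$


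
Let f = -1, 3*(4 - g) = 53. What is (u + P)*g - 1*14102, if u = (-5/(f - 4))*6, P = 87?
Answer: -15373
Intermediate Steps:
g = -41/3 (g = 4 - 1/3*53 = 4 - 53/3 = -41/3 ≈ -13.667)
u = 6 (u = (-5/(-1 - 4))*6 = (-5/(-5))*6 = -1/5*(-5)*6 = 1*6 = 6)
(u + P)*g - 1*14102 = (6 + 87)*(-41/3) - 1*14102 = 93*(-41/3) - 14102 = -1271 - 14102 = -15373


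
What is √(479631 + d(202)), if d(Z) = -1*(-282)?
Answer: √479913 ≈ 692.76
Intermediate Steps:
d(Z) = 282
√(479631 + d(202)) = √(479631 + 282) = √479913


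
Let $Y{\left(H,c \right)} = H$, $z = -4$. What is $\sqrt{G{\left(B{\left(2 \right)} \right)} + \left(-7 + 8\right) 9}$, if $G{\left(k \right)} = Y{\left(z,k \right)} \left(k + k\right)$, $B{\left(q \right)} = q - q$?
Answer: $3$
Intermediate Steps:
$B{\left(q \right)} = 0$
$G{\left(k \right)} = - 8 k$ ($G{\left(k \right)} = - 4 \left(k + k\right) = - 4 \cdot 2 k = - 8 k$)
$\sqrt{G{\left(B{\left(2 \right)} \right)} + \left(-7 + 8\right) 9} = \sqrt{\left(-8\right) 0 + \left(-7 + 8\right) 9} = \sqrt{0 + 1 \cdot 9} = \sqrt{0 + 9} = \sqrt{9} = 3$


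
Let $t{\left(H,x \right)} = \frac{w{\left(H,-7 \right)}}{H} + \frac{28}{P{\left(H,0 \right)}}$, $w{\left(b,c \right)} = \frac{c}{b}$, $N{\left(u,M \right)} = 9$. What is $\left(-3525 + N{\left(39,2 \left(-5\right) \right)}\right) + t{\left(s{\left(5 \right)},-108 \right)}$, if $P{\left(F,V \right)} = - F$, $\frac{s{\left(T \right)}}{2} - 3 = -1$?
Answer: $- \frac{56375}{16} \approx -3523.4$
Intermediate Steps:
$s{\left(T \right)} = 4$ ($s{\left(T \right)} = 6 + 2 \left(-1\right) = 6 - 2 = 4$)
$t{\left(H,x \right)} = - \frac{28}{H} - \frac{7}{H^{2}}$ ($t{\left(H,x \right)} = \frac{\left(-7\right) \frac{1}{H}}{H} + \frac{28}{\left(-1\right) H} = - \frac{7}{H^{2}} + 28 \left(- \frac{1}{H}\right) = - \frac{7}{H^{2}} - \frac{28}{H} = - \frac{28}{H} - \frac{7}{H^{2}}$)
$\left(-3525 + N{\left(39,2 \left(-5\right) \right)}\right) + t{\left(s{\left(5 \right)},-108 \right)} = \left(-3525 + 9\right) + \frac{7 \left(-1 - 16\right)}{16} = -3516 + 7 \cdot \frac{1}{16} \left(-1 - 16\right) = -3516 + 7 \cdot \frac{1}{16} \left(-17\right) = -3516 - \frac{119}{16} = - \frac{56375}{16}$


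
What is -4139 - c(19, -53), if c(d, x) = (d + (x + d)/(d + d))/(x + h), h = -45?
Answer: -3853237/931 ≈ -4138.8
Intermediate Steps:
c(d, x) = (d + (d + x)/(2*d))/(-45 + x) (c(d, x) = (d + (x + d)/(d + d))/(x - 45) = (d + (d + x)/((2*d)))/(-45 + x) = (d + (d + x)*(1/(2*d)))/(-45 + x) = (d + (d + x)/(2*d))/(-45 + x))
-4139 - c(19, -53) = -4139 - (19 - 53 + 2*19**2)/(2*19*(-45 - 53)) = -4139 - (19 - 53 + 2*361)/(2*19*(-98)) = -4139 - (-1)*(19 - 53 + 722)/(2*19*98) = -4139 - (-1)*688/(2*19*98) = -4139 - 1*(-172/931) = -4139 + 172/931 = -3853237/931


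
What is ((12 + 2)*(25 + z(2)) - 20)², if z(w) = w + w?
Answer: 148996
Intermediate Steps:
z(w) = 2*w
((12 + 2)*(25 + z(2)) - 20)² = ((12 + 2)*(25 + 2*2) - 20)² = (14*(25 + 4) - 20)² = (14*29 - 20)² = (406 - 20)² = 386² = 148996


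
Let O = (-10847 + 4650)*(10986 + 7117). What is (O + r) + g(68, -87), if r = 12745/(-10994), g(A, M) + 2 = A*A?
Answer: -1233303293731/10994 ≈ -1.1218e+8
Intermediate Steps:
g(A, M) = -2 + A**2 (g(A, M) = -2 + A*A = -2 + A**2)
r = -12745/10994 (r = 12745*(-1/10994) = -12745/10994 ≈ -1.1593)
O = -112184291 (O = -6197*18103 = -112184291)
(O + r) + g(68, -87) = (-112184291 - 12745/10994) + (-2 + 68**2) = -1233354107999/10994 + (-2 + 4624) = -1233354107999/10994 + 4622 = -1233303293731/10994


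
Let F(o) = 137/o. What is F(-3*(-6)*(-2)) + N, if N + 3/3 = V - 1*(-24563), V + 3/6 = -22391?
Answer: 78001/36 ≈ 2166.7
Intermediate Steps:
V = -44783/2 (V = -1/2 - 22391 = -44783/2 ≈ -22392.)
N = 4341/2 (N = -1 + (-44783/2 - 1*(-24563)) = -1 + (-44783/2 + 24563) = -1 + 4343/2 = 4341/2 ≈ 2170.5)
F(-3*(-6)*(-2)) + N = 137/((-3*(-6)*(-2))) + 4341/2 = 137/((18*(-2))) + 4341/2 = 137/(-36) + 4341/2 = 137*(-1/36) + 4341/2 = -137/36 + 4341/2 = 78001/36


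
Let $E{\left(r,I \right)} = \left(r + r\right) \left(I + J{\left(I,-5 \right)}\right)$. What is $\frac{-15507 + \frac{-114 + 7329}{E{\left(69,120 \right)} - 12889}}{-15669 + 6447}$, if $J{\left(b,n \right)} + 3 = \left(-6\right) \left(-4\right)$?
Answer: $\frac{16976378}{10096553} \approx 1.6814$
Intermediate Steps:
$J{\left(b,n \right)} = 21$ ($J{\left(b,n \right)} = -3 - -24 = -3 + 24 = 21$)
$E{\left(r,I \right)} = 2 r \left(21 + I\right)$ ($E{\left(r,I \right)} = \left(r + r\right) \left(I + 21\right) = 2 r \left(21 + I\right)$)
$\frac{-15507 + \frac{-114 + 7329}{E{\left(69,120 \right)} - 12889}}{-15669 + 6447} = \frac{-15507 + \frac{-114 + 7329}{2 \cdot 69 \left(21 + 120\right) - 12889}}{-15669 + 6447} = \frac{-15507 + \frac{7215}{2 \cdot 69 \cdot 141 - 12889}}{-9222} = \left(-15507 + \frac{7215}{19458 - 12889}\right) \left(- \frac{1}{9222}\right) = \left(-15507 + \frac{7215}{6569}\right) \left(- \frac{1}{9222}\right) = \left(- \frac{101858268}{6569}\right) \left(- \frac{1}{9222}\right) = \frac{16976378}{10096553}$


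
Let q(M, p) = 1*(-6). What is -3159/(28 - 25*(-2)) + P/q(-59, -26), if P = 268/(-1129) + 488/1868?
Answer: -42710877/1054486 ≈ -40.504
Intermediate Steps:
q(M, p) = -6
P = 12582/527243 (P = 268*(-1/1129) + 488*(1/1868) = -268/1129 + 122/467 = 12582/527243 ≈ 0.023864)
-3159/(28 - 25*(-2)) + P/q(-59, -26) = -3159/(28 - 25*(-2)) + (12582/527243)/(-6) = -3159/(28 + 50) + (12582/527243)*(-⅙) = -3159/78 - 2097/527243 = -3159*1/78 - 2097/527243 = -81/2 - 2097/527243 = -42710877/1054486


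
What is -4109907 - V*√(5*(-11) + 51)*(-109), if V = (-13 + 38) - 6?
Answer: -4109907 + 4142*I ≈ -4.1099e+6 + 4142.0*I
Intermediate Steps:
V = 19 (V = 25 - 6 = 19)
-4109907 - V*√(5*(-11) + 51)*(-109) = -4109907 - 19*√(5*(-11) + 51)*(-109) = -4109907 - 19*√(-55 + 51)*(-109) = -4109907 - 19*√(-4)*(-109) = -4109907 - 19*(2*I)*(-109) = -4109907 - 38*I*(-109) = -4109907 - (-4142)*I = -4109907 + 4142*I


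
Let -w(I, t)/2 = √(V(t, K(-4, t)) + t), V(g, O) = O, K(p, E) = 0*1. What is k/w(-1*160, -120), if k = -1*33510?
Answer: -1117*I*√30/4 ≈ -1529.5*I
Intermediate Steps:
K(p, E) = 0
k = -33510
w(I, t) = -2*√t (w(I, t) = -2*√(0 + t) = -2*√t)
k/w(-1*160, -120) = -33510*I*√30/120 = -1117*I*√30/4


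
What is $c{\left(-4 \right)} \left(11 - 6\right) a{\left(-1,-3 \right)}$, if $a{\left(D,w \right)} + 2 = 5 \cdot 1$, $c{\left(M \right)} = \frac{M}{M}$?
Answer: $15$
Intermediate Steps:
$c{\left(M \right)} = 1$
$a{\left(D,w \right)} = 3$ ($a{\left(D,w \right)} = -2 + 5 \cdot 1 = -2 + 5 = 3$)
$c{\left(-4 \right)} \left(11 - 6\right) a{\left(-1,-3 \right)} = 1 \left(11 - 6\right) 3 = 1 \cdot 5 \cdot 3 = 1 \cdot 15 = 15$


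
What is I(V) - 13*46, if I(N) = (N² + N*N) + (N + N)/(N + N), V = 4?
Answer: -565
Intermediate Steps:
I(N) = 1 + 2*N² (I(N) = (N² + N²) + (2*N)/((2*N)) = 2*N² + (2*N)*(1/(2*N)) = 2*N² + 1 = 1 + 2*N²)
I(V) - 13*46 = (1 + 2*4²) - 13*46 = (1 + 2*16) - 598 = (1 + 32) - 598 = 33 - 598 = -565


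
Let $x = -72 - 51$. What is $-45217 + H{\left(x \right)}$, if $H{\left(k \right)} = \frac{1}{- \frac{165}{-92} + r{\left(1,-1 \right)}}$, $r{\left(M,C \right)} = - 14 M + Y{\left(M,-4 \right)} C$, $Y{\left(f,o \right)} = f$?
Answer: $- \frac{54938747}{1215} \approx -45217.0$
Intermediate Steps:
$x = -123$ ($x = -72 - 51 = -123$)
$r{\left(M,C \right)} = - 14 M + C M$ ($r{\left(M,C \right)} = - 14 M + M C = - 14 M + C M$)
$H{\left(k \right)} = - \frac{92}{1215}$ ($H{\left(k \right)} = \frac{1}{- \frac{165}{-92} + 1 \left(-14 - 1\right)} = \frac{1}{\left(-165\right) \left(- \frac{1}{92}\right) + 1 \left(-15\right)} = \frac{1}{\frac{165}{92} - 15} = \frac{1}{- \frac{1215}{92}} = - \frac{92}{1215}$)
$-45217 + H{\left(x \right)} = -45217 - \frac{92}{1215} = - \frac{54938747}{1215}$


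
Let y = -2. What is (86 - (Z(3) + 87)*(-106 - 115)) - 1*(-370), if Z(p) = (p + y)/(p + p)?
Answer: 118319/6 ≈ 19720.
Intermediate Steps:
Z(p) = (-2 + p)/(2*p) (Z(p) = (p - 2)/(p + p) = (-2 + p)/((2*p)) = (-2 + p)*(1/(2*p)) = (-2 + p)/(2*p))
(86 - (Z(3) + 87)*(-106 - 115)) - 1*(-370) = (86 - ((½)*(-2 + 3)/3 + 87)*(-106 - 115)) - 1*(-370) = (86 - ((½)*(⅓)*1 + 87)*(-221)) + 370 = (86 - (⅙ + 87)*(-221)) + 370 = (86 - 523*(-221)/6) + 370 = (86 - 1*(-115583/6)) + 370 = (86 + 115583/6) + 370 = 116099/6 + 370 = 118319/6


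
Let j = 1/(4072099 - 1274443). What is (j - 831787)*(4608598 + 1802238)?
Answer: -219387659707356067/41142 ≈ -5.3325e+12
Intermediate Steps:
j = 1/2797656 ≈ 3.5744e-7
(j - 831787)*(4608598 + 1802238) = (1/2797656 - 831787)*(4608598 + 1802238) = -2327053891271/2797656*6410836 = -219387659707356067/41142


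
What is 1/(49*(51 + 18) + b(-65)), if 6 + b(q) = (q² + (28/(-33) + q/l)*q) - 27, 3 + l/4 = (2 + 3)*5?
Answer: 264/2026507 ≈ 0.00013027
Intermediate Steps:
l = 88 (l = -12 + 4*((2 + 3)*5) = -12 + 4*(5*5) = -12 + 4*25 = -12 + 100 = 88)
b(q) = -33 + q² + q*(-28/33 + q/88) (b(q) = -6 + ((q² + (28/(-33) + q/88)*q) - 27) = -6 + ((q² + (28*(-1/33) + q*(1/88))*q) - 27) = -6 + ((q² + (-28/33 + q/88)*q) - 27) = -6 + ((q² + q*(-28/33 + q/88)) - 27) = -6 + (-27 + q² + q*(-28/33 + q/88)) = -33 + q² + q*(-28/33 + q/88))
1/(49*(51 + 18) + b(-65)) = 1/(49*(51 + 18) + (-33 - 28/33*(-65) + (89/88)*(-65)²)) = 1/(49*69 + (-33 + 1820/33 + (89/88)*4225)) = 1/(3381 + (-33 + 1820/33 + 376025/88)) = 1/(3381 + 1133923/264) = 1/(2026507/264) = 264/2026507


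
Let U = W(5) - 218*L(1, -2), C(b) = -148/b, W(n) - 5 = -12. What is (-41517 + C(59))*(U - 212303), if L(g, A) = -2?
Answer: 519017355974/59 ≈ 8.7969e+9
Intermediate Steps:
W(n) = -7 (W(n) = 5 - 12 = -7)
U = 429 (U = -7 - 218*(-2) = -7 + 436 = 429)
(-41517 + C(59))*(U - 212303) = (-41517 - 148/59)*(429 - 212303) = (-41517 - 148*1/59)*(-211874) = (-41517 - 148/59)*(-211874) = -2449651/59*(-211874) = 519017355974/59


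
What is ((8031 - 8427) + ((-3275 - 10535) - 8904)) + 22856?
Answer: -254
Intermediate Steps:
((8031 - 8427) + ((-3275 - 10535) - 8904)) + 22856 = (-396 + (-13810 - 8904)) + 22856 = (-396 - 22714) + 22856 = -23110 + 22856 = -254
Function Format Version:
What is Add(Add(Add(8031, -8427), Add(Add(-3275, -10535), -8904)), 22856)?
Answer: -254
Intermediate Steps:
Add(Add(Add(8031, -8427), Add(Add(-3275, -10535), -8904)), 22856) = Add(Add(-396, Add(-13810, -8904)), 22856) = Add(Add(-396, -22714), 22856) = Add(-23110, 22856) = -254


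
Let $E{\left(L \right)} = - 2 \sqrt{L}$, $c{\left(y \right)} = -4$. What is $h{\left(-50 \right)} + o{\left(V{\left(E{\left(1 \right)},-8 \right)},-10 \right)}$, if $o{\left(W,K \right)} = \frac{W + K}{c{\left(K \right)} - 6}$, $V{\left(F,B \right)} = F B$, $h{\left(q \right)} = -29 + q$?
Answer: $- \frac{398}{5} \approx -79.6$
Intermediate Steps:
$V{\left(F,B \right)} = B F$
$o{\left(W,K \right)} = - \frac{K}{10} - \frac{W}{10}$ ($o{\left(W,K \right)} = \frac{W + K}{-4 - 6} = \frac{K + W}{-10} = \left(K + W\right) \left(- \frac{1}{10}\right) = - \frac{K}{10} - \frac{W}{10}$)
$h{\left(-50 \right)} + o{\left(V{\left(E{\left(1 \right)},-8 \right)},-10 \right)} = \left(-29 - 50\right) - \left(-1 + \frac{\left(-8\right) \left(- 2 \sqrt{1}\right)}{10}\right) = -79 + \left(1 - \frac{\left(-8\right) \left(\left(-2\right) 1\right)}{10}\right) = -79 + \left(1 - \frac{\left(-8\right) \left(-2\right)}{10}\right) = -79 + \left(1 - \frac{8}{5}\right) = -79 - \frac{3}{5} = - \frac{398}{5}$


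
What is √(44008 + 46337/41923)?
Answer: √77347671765483/41923 ≈ 209.78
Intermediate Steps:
√(44008 + 46337/41923) = √(1844993721/41923) = √77347671765483/41923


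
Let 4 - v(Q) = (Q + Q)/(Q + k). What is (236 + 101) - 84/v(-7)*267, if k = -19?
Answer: -30711/5 ≈ -6142.2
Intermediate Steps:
v(Q) = 4 - 2*Q/(-19 + Q) (v(Q) = 4 - (Q + Q)/(Q - 19) = 4 - 2*Q/(-19 + Q))
(236 + 101) - 84/v(-7)*267 = (236 + 101) - 84*(-19 - 7)/(2*(-38 - 7))*267 = 337 - 84/(2*(-45)/(-26))*267 = 337 - 84/(2*(-1/26)*(-45))*267 = 337 - 84/45/13*267 = 337 - 84*13/45*267 = 337 - 364/15*267 = 337 - 32396/5 = -30711/5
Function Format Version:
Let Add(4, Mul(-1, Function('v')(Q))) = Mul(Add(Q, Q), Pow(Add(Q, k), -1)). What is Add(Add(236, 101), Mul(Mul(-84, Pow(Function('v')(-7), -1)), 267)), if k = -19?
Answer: Rational(-30711, 5) ≈ -6142.2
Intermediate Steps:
Function('v')(Q) = Add(4, Mul(-2, Q, Pow(Add(-19, Q), -1))) (Function('v')(Q) = Add(4, Mul(-1, Mul(Add(Q, Q), Pow(Add(Q, -19), -1)))) = Add(4, Mul(-1, Mul(Mul(2, Q), Pow(Add(-19, Q), -1)))) = Add(4, Mul(-1, Mul(2, Q, Pow(Add(-19, Q), -1)))) = Add(4, Mul(-2, Q, Pow(Add(-19, Q), -1))))
Add(Add(236, 101), Mul(Mul(-84, Pow(Function('v')(-7), -1)), 267)) = Add(Add(236, 101), Mul(Mul(-84, Pow(Mul(2, Pow(Add(-19, -7), -1), Add(-38, -7)), -1)), 267)) = Add(337, Mul(Mul(-84, Pow(Mul(2, Pow(-26, -1), -45), -1)), 267)) = Add(337, Mul(Mul(-84, Pow(Mul(2, Rational(-1, 26), -45), -1)), 267)) = Add(337, Mul(Mul(-84, Pow(Rational(45, 13), -1)), 267)) = Add(337, Mul(Mul(-84, Rational(13, 45)), 267)) = Add(337, Mul(Rational(-364, 15), 267)) = Add(337, Rational(-32396, 5)) = Rational(-30711, 5)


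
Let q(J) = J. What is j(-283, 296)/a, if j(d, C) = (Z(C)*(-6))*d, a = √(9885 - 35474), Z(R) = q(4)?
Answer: -6792*I*√25589/25589 ≈ -42.459*I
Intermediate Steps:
Z(R) = 4
a = I*√25589 (a = √(-25589) = I*√25589 ≈ 159.97*I)
j(d, C) = -24*d (j(d, C) = (4*(-6))*d = -24*d)
j(-283, 296)/a = (-24*(-283))/((I*√25589)) = 6792*(-I*√25589/25589) = -6792*I*√25589/25589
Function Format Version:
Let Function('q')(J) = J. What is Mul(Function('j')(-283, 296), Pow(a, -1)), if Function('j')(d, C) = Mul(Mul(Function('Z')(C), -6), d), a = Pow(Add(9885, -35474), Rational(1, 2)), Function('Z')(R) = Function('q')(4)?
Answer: Mul(Rational(-6792, 25589), I, Pow(25589, Rational(1, 2))) ≈ Mul(-42.459, I)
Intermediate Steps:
Function('Z')(R) = 4
a = Mul(I, Pow(25589, Rational(1, 2))) (a = Pow(-25589, Rational(1, 2)) = Mul(I, Pow(25589, Rational(1, 2))) ≈ Mul(159.97, I))
Function('j')(d, C) = Mul(-24, d) (Function('j')(d, C) = Mul(Mul(4, -6), d) = Mul(-24, d))
Mul(Function('j')(-283, 296), Pow(a, -1)) = Mul(Mul(-24, -283), Pow(Mul(I, Pow(25589, Rational(1, 2))), -1)) = Mul(6792, Mul(Rational(-1, 25589), I, Pow(25589, Rational(1, 2)))) = Mul(Rational(-6792, 25589), I, Pow(25589, Rational(1, 2)))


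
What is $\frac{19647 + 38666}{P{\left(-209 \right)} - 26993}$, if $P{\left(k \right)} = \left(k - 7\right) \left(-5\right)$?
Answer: $- \frac{58313}{25913} \approx -2.2503$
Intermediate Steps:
$P{\left(k \right)} = 35 - 5 k$ ($P{\left(k \right)} = \left(-7 + k\right) \left(-5\right) = 35 - 5 k$)
$\frac{19647 + 38666}{P{\left(-209 \right)} - 26993} = \frac{19647 + 38666}{\left(35 - -1045\right) - 26993} = \frac{58313}{\left(35 + 1045\right) - 26993} = \frac{58313}{1080 - 26993} = \frac{58313}{-25913} = 58313 \left(- \frac{1}{25913}\right) = - \frac{58313}{25913}$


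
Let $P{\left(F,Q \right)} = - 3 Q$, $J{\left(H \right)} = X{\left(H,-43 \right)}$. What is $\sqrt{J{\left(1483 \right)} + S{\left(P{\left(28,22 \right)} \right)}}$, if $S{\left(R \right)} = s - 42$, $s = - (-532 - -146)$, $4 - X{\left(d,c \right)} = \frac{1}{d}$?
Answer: $\frac{\sqrt{765351089}}{1483} \approx 18.655$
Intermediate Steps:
$X{\left(d,c \right)} = 4 - \frac{1}{d}$
$J{\left(H \right)} = 4 - \frac{1}{H}$
$s = 386$ ($s = - (-532 + 146) = \left(-1\right) \left(-386\right) = 386$)
$S{\left(R \right)} = 344$ ($S{\left(R \right)} = 386 - 42 = 344$)
$\sqrt{J{\left(1483 \right)} + S{\left(P{\left(28,22 \right)} \right)}} = \sqrt{\left(4 - \frac{1}{1483}\right) + 344} = \sqrt{\frac{5931}{1483} + 344} = \sqrt{\frac{516083}{1483}} = \frac{\sqrt{765351089}}{1483}$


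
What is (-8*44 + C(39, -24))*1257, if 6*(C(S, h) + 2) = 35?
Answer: -875291/2 ≈ -4.3765e+5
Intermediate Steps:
C(S, h) = 23/6 (C(S, h) = -2 + (⅙)*35 = -2 + 35/6 = 23/6)
(-8*44 + C(39, -24))*1257 = (-8*44 + 23/6)*1257 = (-352 + 23/6)*1257 = -2089/6*1257 = -875291/2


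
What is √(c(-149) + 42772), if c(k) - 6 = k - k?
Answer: √42778 ≈ 206.83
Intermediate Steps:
c(k) = 6 (c(k) = 6 + (k - k) = 6 + 0 = 6)
√(c(-149) + 42772) = √(6 + 42772) = √42778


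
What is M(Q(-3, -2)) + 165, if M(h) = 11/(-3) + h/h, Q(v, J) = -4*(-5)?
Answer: 487/3 ≈ 162.33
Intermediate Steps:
Q(v, J) = 20
M(h) = -8/3 (M(h) = 11*(-⅓) + 1 = -11/3 + 1 = -8/3)
M(Q(-3, -2)) + 165 = -8/3 + 165 = 487/3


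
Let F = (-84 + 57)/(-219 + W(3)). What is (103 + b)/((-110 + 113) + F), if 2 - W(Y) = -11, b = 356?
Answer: 31518/215 ≈ 146.60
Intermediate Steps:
W(Y) = 13 (W(Y) = 2 - 1*(-11) = 2 + 11 = 13)
F = 27/206 (F = (-84 + 57)/(-219 + 13) = -27/(-206) = -27*(-1/206) = 27/206 ≈ 0.13107)
(103 + b)/((-110 + 113) + F) = (103 + 356)/((-110 + 113) + 27/206) = 459/(3 + 27/206) = 459/(645/206) = 459*(206/645) = 31518/215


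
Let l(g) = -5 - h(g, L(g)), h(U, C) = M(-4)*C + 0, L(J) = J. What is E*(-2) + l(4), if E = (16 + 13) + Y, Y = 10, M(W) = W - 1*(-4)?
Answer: -83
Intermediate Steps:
M(W) = 4 + W (M(W) = W + 4 = 4 + W)
h(U, C) = 0 (h(U, C) = (4 - 4)*C + 0 = 0*C + 0 = 0 + 0 = 0)
l(g) = -5 (l(g) = -5 - 1*0 = -5 + 0 = -5)
E = 39 (E = (16 + 13) + 10 = 29 + 10 = 39)
E*(-2) + l(4) = 39*(-2) - 5 = -78 - 5 = -83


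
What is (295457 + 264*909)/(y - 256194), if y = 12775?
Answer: -535433/243419 ≈ -2.1996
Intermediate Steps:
(295457 + 264*909)/(y - 256194) = (295457 + 264*909)/(12775 - 256194) = (295457 + 239976)/(-243419) = 535433*(-1/243419) = -535433/243419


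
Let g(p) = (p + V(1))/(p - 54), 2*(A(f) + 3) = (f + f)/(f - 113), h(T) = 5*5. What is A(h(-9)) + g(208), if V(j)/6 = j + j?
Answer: -1143/616 ≈ -1.8555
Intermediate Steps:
h(T) = 25
V(j) = 12*j (V(j) = 6*(j + j) = 6*(2*j) = 12*j)
A(f) = -3 + f/(-113 + f) (A(f) = -3 + ((f + f)/(f - 113))/2 = -3 + ((2*f)/(-113 + f))/2 = -3 + (2*f/(-113 + f))/2 = -3 + f/(-113 + f))
g(p) = (12 + p)/(-54 + p) (g(p) = (p + 12*1)/(p - 54) = (p + 12)/(-54 + p) = (12 + p)/(-54 + p))
A(h(-9)) + g(208) = (339 - 2*25)/(-113 + 25) + (12 + 208)/(-54 + 208) = (339 - 50)/(-88) + 220/154 = -1/88*289 + (1/154)*220 = -289/88 + 10/7 = -1143/616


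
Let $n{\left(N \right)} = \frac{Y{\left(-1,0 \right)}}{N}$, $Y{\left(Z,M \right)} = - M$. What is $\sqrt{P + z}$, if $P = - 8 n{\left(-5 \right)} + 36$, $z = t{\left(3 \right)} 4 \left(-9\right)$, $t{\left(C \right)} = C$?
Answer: $6 i \sqrt{2} \approx 8.4853 i$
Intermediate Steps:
$z = -108$ ($z = 3 \cdot 4 \left(-9\right) = 12 \left(-9\right) = -108$)
$n{\left(N \right)} = 0$ ($n{\left(N \right)} = \frac{\left(-1\right) 0}{N} = \frac{0}{N} = 0$)
$P = 36$ ($P = \left(-8\right) 0 + 36 = 0 + 36 = 36$)
$\sqrt{P + z} = \sqrt{36 - 108} = \sqrt{-72} = 6 i \sqrt{2}$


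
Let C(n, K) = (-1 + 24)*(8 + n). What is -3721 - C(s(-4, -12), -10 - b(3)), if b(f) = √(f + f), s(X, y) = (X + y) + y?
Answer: -3261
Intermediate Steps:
s(X, y) = X + 2*y
b(f) = √2*√f (b(f) = √(2*f) = √2*√f)
C(n, K) = 184 + 23*n (C(n, K) = 23*(8 + n) = 184 + 23*n)
-3721 - C(s(-4, -12), -10 - b(3)) = -3721 - (184 + 23*(-4 + 2*(-12))) = -3721 - (184 + 23*(-4 - 24)) = -3721 - (184 + 23*(-28)) = -3721 - (184 - 644) = -3721 - 1*(-460) = -3721 + 460 = -3261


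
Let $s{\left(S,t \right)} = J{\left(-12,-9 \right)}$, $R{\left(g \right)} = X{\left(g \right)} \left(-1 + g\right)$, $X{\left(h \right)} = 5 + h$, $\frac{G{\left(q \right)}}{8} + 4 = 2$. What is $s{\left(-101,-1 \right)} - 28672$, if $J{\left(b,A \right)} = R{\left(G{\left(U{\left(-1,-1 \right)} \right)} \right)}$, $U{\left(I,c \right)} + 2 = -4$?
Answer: $-28485$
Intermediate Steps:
$U{\left(I,c \right)} = -6$ ($U{\left(I,c \right)} = -2 - 4 = -6$)
$G{\left(q \right)} = -16$ ($G{\left(q \right)} = -32 + 8 \cdot 2 = -32 + 16 = -16$)
$R{\left(g \right)} = \left(-1 + g\right) \left(5 + g\right)$ ($R{\left(g \right)} = \left(5 + g\right) \left(-1 + g\right) = \left(-1 + g\right) \left(5 + g\right)$)
$J{\left(b,A \right)} = 187$ ($J{\left(b,A \right)} = \left(-1 - 16\right) \left(5 - 16\right) = \left(-17\right) \left(-11\right) = 187$)
$s{\left(S,t \right)} = 187$
$s{\left(-101,-1 \right)} - 28672 = 187 - 28672 = -28485$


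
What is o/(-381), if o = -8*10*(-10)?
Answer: -800/381 ≈ -2.0997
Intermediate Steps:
o = 800 (o = -80*(-10) = 800)
o/(-381) = 800/(-381) = 800*(-1/381) = -800/381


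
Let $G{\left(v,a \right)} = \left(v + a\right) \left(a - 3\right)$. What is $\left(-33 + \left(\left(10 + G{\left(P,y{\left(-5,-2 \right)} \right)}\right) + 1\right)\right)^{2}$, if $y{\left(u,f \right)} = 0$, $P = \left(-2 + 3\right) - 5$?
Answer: $100$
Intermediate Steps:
$P = -4$ ($P = 1 - 5 = -4$)
$G{\left(v,a \right)} = \left(-3 + a\right) \left(a + v\right)$ ($G{\left(v,a \right)} = \left(a + v\right) \left(-3 + a\right) = \left(-3 + a\right) \left(a + v\right)$)
$\left(-33 + \left(\left(10 + G{\left(P,y{\left(-5,-2 \right)} \right)}\right) + 1\right)\right)^{2} = \left(-33 + \left(\left(10 + \left(0^{2} - 0 - -12 + 0 \left(-4\right)\right)\right) + 1\right)\right)^{2} = \left(-33 + \left(\left(10 + \left(0 + 0 + 12 + 0\right)\right) + 1\right)\right)^{2} = \left(-33 + \left(\left(10 + 12\right) + 1\right)\right)^{2} = \left(-33 + \left(22 + 1\right)\right)^{2} = \left(-33 + 23\right)^{2} = \left(-10\right)^{2} = 100$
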